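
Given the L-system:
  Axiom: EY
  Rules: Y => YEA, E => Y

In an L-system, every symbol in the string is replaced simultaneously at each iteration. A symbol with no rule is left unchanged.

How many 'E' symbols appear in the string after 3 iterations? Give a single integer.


Answer: 3

Derivation:
Step 0: EY  (1 'E')
Step 1: YYEA  (1 'E')
Step 2: YEAYEAYA  (2 'E')
Step 3: YEAYAYEAYAYEAA  (3 'E')


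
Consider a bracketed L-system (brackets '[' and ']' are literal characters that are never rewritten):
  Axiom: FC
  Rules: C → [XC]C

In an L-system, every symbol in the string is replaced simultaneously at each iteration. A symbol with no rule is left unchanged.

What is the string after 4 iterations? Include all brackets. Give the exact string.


Answer: F[X[X[X[XC]C][XC]C][X[XC]C][XC]C][X[X[XC]C][XC]C][X[XC]C][XC]C

Derivation:
Step 0: FC
Step 1: F[XC]C
Step 2: F[X[XC]C][XC]C
Step 3: F[X[X[XC]C][XC]C][X[XC]C][XC]C
Step 4: F[X[X[X[XC]C][XC]C][X[XC]C][XC]C][X[X[XC]C][XC]C][X[XC]C][XC]C


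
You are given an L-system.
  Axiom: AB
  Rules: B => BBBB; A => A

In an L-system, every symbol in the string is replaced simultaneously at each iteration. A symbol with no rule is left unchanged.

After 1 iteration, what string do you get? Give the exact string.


Step 0: AB
Step 1: ABBBB

Answer: ABBBB


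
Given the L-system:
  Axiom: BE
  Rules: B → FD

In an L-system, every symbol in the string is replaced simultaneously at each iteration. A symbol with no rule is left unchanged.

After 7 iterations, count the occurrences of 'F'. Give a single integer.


Answer: 1

Derivation:
Step 0: BE  (0 'F')
Step 1: FDE  (1 'F')
Step 2: FDE  (1 'F')
Step 3: FDE  (1 'F')
Step 4: FDE  (1 'F')
Step 5: FDE  (1 'F')
Step 6: FDE  (1 'F')
Step 7: FDE  (1 'F')


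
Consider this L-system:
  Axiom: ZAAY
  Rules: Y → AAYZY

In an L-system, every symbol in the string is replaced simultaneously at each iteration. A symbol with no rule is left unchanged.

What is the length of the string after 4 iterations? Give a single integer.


Step 0: length = 4
Step 1: length = 8
Step 2: length = 16
Step 3: length = 32
Step 4: length = 64

Answer: 64


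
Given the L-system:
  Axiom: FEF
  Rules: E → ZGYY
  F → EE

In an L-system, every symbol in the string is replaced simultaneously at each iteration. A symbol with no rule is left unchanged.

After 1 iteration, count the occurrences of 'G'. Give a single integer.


Answer: 1

Derivation:
Step 0: FEF  (0 'G')
Step 1: EEZGYYEE  (1 'G')


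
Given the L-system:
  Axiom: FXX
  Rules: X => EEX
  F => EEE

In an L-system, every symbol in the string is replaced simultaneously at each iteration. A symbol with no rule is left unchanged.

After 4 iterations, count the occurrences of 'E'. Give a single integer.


Answer: 19

Derivation:
Step 0: FXX  (0 'E')
Step 1: EEEEEXEEX  (7 'E')
Step 2: EEEEEEEXEEEEX  (11 'E')
Step 3: EEEEEEEEEXEEEEEEX  (15 'E')
Step 4: EEEEEEEEEEEXEEEEEEEEX  (19 'E')


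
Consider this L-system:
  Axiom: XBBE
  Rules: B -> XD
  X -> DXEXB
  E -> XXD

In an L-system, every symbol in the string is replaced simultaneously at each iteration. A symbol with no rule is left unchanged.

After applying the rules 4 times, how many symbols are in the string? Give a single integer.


Answer: 354

Derivation:
Step 0: length = 4
Step 1: length = 12
Step 2: length = 39
Step 3: length = 117
Step 4: length = 354


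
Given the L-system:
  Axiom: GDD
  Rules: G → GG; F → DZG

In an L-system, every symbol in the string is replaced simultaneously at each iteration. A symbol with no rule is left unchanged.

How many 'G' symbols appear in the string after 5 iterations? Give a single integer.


Answer: 32

Derivation:
Step 0: GDD  (1 'G')
Step 1: GGDD  (2 'G')
Step 2: GGGGDD  (4 'G')
Step 3: GGGGGGGGDD  (8 'G')
Step 4: GGGGGGGGGGGGGGGGDD  (16 'G')
Step 5: GGGGGGGGGGGGGGGGGGGGGGGGGGGGGGGGDD  (32 'G')


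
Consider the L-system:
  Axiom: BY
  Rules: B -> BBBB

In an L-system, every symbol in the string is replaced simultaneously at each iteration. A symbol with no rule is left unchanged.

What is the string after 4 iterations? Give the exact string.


Answer: BBBBBBBBBBBBBBBBBBBBBBBBBBBBBBBBBBBBBBBBBBBBBBBBBBBBBBBBBBBBBBBBBBBBBBBBBBBBBBBBBBBBBBBBBBBBBBBBBBBBBBBBBBBBBBBBBBBBBBBBBBBBBBBBBBBBBBBBBBBBBBBBBBBBBBBBBBBBBBBBBBBBBBBBBBBBBBBBBBBBBBBBBBBBBBBBBBBBBBBBBBBBBBBBBBBBBBBBBBBBBBBBBBBBBBBBBBBBBBBBBBBBBBBBBBBBBBBBY

Derivation:
Step 0: BY
Step 1: BBBBY
Step 2: BBBBBBBBBBBBBBBBY
Step 3: BBBBBBBBBBBBBBBBBBBBBBBBBBBBBBBBBBBBBBBBBBBBBBBBBBBBBBBBBBBBBBBBY
Step 4: BBBBBBBBBBBBBBBBBBBBBBBBBBBBBBBBBBBBBBBBBBBBBBBBBBBBBBBBBBBBBBBBBBBBBBBBBBBBBBBBBBBBBBBBBBBBBBBBBBBBBBBBBBBBBBBBBBBBBBBBBBBBBBBBBBBBBBBBBBBBBBBBBBBBBBBBBBBBBBBBBBBBBBBBBBBBBBBBBBBBBBBBBBBBBBBBBBBBBBBBBBBBBBBBBBBBBBBBBBBBBBBBBBBBBBBBBBBBBBBBBBBBBBBBBBBBBBBBY


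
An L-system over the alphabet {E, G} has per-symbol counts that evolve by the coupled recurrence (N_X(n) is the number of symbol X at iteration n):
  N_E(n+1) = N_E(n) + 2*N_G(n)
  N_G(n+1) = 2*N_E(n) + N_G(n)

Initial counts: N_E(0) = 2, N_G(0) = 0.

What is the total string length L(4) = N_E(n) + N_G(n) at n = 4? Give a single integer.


Answer: 162

Derivation:
Step 0: N_E=2, N_G=0, L=2
Step 1: N_E=2, N_G=4, L=6
Step 2: N_E=10, N_G=8, L=18
Step 3: N_E=26, N_G=28, L=54
Step 4: N_E=82, N_G=80, L=162


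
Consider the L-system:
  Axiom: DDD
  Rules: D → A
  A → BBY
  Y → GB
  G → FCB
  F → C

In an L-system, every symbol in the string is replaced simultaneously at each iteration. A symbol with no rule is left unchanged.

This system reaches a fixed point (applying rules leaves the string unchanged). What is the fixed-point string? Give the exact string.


Answer: BBCCBBBBCCBBBBCCBB

Derivation:
Step 0: DDD
Step 1: AAA
Step 2: BBYBBYBBY
Step 3: BBGBBBGBBBGB
Step 4: BBFCBBBBFCBBBBFCBB
Step 5: BBCCBBBBCCBBBBCCBB
Step 6: BBCCBBBBCCBBBBCCBB  (unchanged — fixed point at step 5)


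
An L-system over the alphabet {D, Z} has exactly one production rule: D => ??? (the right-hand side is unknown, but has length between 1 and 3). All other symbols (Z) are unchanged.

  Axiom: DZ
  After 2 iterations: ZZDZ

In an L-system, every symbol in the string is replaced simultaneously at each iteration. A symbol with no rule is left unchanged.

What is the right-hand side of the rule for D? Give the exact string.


Trying D => ZD:
  Step 0: DZ
  Step 1: ZDZ
  Step 2: ZZDZ
Matches the given result.

Answer: ZD


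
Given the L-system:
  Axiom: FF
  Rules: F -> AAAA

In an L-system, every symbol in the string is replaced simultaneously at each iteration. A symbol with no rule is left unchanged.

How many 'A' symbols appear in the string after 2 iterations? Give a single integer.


Answer: 8

Derivation:
Step 0: FF  (0 'A')
Step 1: AAAAAAAA  (8 'A')
Step 2: AAAAAAAA  (8 'A')


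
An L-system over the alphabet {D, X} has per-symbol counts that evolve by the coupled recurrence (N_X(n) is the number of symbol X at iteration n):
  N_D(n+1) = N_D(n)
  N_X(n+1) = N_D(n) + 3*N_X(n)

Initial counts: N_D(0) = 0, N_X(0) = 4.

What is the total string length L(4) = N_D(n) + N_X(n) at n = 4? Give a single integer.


Step 0: N_D=0, N_X=4, L=4
Step 1: N_D=0, N_X=12, L=12
Step 2: N_D=0, N_X=36, L=36
Step 3: N_D=0, N_X=108, L=108
Step 4: N_D=0, N_X=324, L=324

Answer: 324


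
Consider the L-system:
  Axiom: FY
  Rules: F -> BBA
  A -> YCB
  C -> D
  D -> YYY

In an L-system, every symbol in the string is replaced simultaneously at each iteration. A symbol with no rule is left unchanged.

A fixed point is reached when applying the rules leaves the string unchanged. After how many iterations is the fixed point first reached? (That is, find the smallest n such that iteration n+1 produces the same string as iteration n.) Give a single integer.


Answer: 4

Derivation:
Step 0: FY
Step 1: BBAY
Step 2: BBYCBY
Step 3: BBYDBY
Step 4: BBYYYYBY
Step 5: BBYYYYBY  (unchanged — fixed point at step 4)


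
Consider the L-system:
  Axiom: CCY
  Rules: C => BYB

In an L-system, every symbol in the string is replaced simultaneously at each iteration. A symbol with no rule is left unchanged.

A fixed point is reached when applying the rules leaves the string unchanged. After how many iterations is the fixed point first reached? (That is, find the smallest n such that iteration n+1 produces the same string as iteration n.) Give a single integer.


Answer: 1

Derivation:
Step 0: CCY
Step 1: BYBBYBY
Step 2: BYBBYBY  (unchanged — fixed point at step 1)


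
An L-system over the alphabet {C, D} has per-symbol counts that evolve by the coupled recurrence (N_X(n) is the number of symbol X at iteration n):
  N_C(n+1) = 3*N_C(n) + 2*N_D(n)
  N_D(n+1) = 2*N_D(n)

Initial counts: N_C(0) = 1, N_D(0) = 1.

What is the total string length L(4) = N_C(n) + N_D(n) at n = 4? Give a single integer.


Answer: 227

Derivation:
Step 0: N_C=1, N_D=1, L=2
Step 1: N_C=5, N_D=2, L=7
Step 2: N_C=19, N_D=4, L=23
Step 3: N_C=65, N_D=8, L=73
Step 4: N_C=211, N_D=16, L=227


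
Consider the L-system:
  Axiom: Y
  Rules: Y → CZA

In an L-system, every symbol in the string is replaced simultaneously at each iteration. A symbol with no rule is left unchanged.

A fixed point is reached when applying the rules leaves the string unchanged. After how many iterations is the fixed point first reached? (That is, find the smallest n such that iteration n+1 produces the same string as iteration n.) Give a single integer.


Answer: 1

Derivation:
Step 0: Y
Step 1: CZA
Step 2: CZA  (unchanged — fixed point at step 1)


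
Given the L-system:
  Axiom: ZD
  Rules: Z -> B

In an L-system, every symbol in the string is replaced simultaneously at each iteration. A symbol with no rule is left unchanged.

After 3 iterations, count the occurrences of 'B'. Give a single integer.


Answer: 1

Derivation:
Step 0: ZD  (0 'B')
Step 1: BD  (1 'B')
Step 2: BD  (1 'B')
Step 3: BD  (1 'B')


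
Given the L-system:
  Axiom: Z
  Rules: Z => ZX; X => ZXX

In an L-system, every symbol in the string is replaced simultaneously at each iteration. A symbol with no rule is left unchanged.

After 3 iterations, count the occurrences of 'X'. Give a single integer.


Step 0: Z  (0 'X')
Step 1: ZX  (1 'X')
Step 2: ZXZXX  (3 'X')
Step 3: ZXZXXZXZXXZXX  (8 'X')

Answer: 8


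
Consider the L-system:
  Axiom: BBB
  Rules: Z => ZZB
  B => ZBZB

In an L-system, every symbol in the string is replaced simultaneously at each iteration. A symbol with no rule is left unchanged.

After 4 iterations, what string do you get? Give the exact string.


Answer: ZZBZZBZBZBZZBZZBZBZBZZBZBZBZZBZBZBZZBZZBZBZBZZBZBZBZZBZBZBZZBZZBZBZBZZBZBZBZZBZBZBZZBZZBZBZBZZBZZBZBZBZZBZBZBZZBZBZBZZBZZBZBZBZZBZBZBZZBZBZBZZBZZBZBZBZZBZBZBZZBZBZBZZBZZBZBZBZZBZZBZBZBZZBZBZBZZBZBZBZZBZZBZBZBZZBZBZBZZBZBZBZZBZZBZBZBZZBZBZBZZBZBZBZZBZZBZBZBZZBZZBZBZBZZBZBZBZZBZBZBZZBZZBZBZBZZBZBZBZZBZBZBZZBZZBZBZBZZBZBZBZZBZBZBZZBZZBZBZBZZBZZBZBZBZZBZBZBZZBZBZBZZBZZBZBZBZZBZBZBZZBZBZBZZBZZBZBZBZZBZBZBZZBZBZBZZBZZBZBZBZZBZZBZBZBZZBZBZBZZBZBZBZZBZZBZBZBZZBZBZBZZBZBZBZZBZZBZBZBZZBZBZBZZBZBZB

Derivation:
Step 0: BBB
Step 1: ZBZBZBZBZBZB
Step 2: ZZBZBZBZZBZBZBZZBZBZBZZBZBZBZZBZBZBZZBZBZB
Step 3: ZZBZZBZBZBZZBZBZBZZBZBZBZZBZZBZBZBZZBZBZBZZBZBZBZZBZZBZBZBZZBZBZBZZBZBZBZZBZZBZBZBZZBZBZBZZBZBZBZZBZZBZBZBZZBZBZBZZBZBZBZZBZZBZBZBZZBZBZBZZBZBZB
Step 4: ZZBZZBZBZBZZBZZBZBZBZZBZBZBZZBZBZBZZBZZBZBZBZZBZBZBZZBZBZBZZBZZBZBZBZZBZBZBZZBZBZBZZBZZBZBZBZZBZZBZBZBZZBZBZBZZBZBZBZZBZZBZBZBZZBZBZBZZBZBZBZZBZZBZBZBZZBZBZBZZBZBZBZZBZZBZBZBZZBZZBZBZBZZBZBZBZZBZBZBZZBZZBZBZBZZBZBZBZZBZBZBZZBZZBZBZBZZBZBZBZZBZBZBZZBZZBZBZBZZBZZBZBZBZZBZBZBZZBZBZBZZBZZBZBZBZZBZBZBZZBZBZBZZBZZBZBZBZZBZBZBZZBZBZBZZBZZBZBZBZZBZZBZBZBZZBZBZBZZBZBZBZZBZZBZBZBZZBZBZBZZBZBZBZZBZZBZBZBZZBZBZBZZBZBZBZZBZZBZBZBZZBZZBZBZBZZBZBZBZZBZBZBZZBZZBZBZBZZBZBZBZZBZBZBZZBZZBZBZBZZBZBZBZZBZBZB


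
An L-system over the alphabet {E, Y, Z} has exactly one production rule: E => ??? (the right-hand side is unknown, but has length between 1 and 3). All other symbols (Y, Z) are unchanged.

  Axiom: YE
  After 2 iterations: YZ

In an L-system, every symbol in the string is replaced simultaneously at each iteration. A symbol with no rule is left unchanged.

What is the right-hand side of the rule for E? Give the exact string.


Answer: Z

Derivation:
Trying E => Z:
  Step 0: YE
  Step 1: YZ
  Step 2: YZ
Matches the given result.


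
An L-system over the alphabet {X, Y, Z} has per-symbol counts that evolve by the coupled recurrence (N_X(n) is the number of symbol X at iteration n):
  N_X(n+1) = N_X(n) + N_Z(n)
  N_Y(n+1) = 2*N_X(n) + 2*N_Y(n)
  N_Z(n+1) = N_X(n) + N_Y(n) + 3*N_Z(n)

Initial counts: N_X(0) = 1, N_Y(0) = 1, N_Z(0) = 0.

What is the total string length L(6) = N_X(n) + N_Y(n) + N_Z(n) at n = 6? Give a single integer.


Answer: 4488

Derivation:
Step 0: N_X=1, N_Y=1, N_Z=0, L=2
Step 1: N_X=1, N_Y=4, N_Z=2, L=7
Step 2: N_X=3, N_Y=10, N_Z=11, L=24
Step 3: N_X=14, N_Y=26, N_Z=46, L=86
Step 4: N_X=60, N_Y=80, N_Z=178, L=318
Step 5: N_X=238, N_Y=280, N_Z=674, L=1192
Step 6: N_X=912, N_Y=1036, N_Z=2540, L=4488


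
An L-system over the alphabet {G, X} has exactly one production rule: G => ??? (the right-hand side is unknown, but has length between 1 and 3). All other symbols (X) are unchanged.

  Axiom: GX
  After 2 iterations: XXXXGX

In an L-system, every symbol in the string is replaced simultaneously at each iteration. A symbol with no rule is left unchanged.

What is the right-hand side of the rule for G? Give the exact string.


Trying G => XXG:
  Step 0: GX
  Step 1: XXGX
  Step 2: XXXXGX
Matches the given result.

Answer: XXG


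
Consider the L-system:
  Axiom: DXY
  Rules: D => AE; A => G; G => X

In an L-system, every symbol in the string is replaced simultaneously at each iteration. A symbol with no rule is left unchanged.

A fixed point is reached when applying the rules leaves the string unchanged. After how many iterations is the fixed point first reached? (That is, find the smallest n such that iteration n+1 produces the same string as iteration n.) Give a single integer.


Step 0: DXY
Step 1: AEXY
Step 2: GEXY
Step 3: XEXY
Step 4: XEXY  (unchanged — fixed point at step 3)

Answer: 3


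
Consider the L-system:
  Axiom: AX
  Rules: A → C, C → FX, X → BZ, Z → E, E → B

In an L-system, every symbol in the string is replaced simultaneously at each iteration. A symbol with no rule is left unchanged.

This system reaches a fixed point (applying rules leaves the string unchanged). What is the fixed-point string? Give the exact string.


Answer: FBBBB

Derivation:
Step 0: AX
Step 1: CBZ
Step 2: FXBE
Step 3: FBZBB
Step 4: FBEBB
Step 5: FBBBB
Step 6: FBBBB  (unchanged — fixed point at step 5)


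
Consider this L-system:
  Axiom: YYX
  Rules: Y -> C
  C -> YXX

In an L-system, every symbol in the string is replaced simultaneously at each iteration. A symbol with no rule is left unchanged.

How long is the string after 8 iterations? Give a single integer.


Step 0: length = 3
Step 1: length = 3
Step 2: length = 7
Step 3: length = 7
Step 4: length = 11
Step 5: length = 11
Step 6: length = 15
Step 7: length = 15
Step 8: length = 19

Answer: 19


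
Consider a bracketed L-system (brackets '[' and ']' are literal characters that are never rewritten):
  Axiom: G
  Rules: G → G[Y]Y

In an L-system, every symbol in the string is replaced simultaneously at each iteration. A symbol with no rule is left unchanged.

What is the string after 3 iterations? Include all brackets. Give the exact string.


Step 0: G
Step 1: G[Y]Y
Step 2: G[Y]Y[Y]Y
Step 3: G[Y]Y[Y]Y[Y]Y

Answer: G[Y]Y[Y]Y[Y]Y


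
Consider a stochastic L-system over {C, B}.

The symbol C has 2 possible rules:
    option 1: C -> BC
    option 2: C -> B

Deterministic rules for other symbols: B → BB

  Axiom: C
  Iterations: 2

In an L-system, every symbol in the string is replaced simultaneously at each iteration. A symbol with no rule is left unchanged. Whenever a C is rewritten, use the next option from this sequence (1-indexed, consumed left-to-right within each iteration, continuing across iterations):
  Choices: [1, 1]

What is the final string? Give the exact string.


Answer: BBBC

Derivation:
Step 0: C
Step 1: BC  (used choices [1])
Step 2: BBBC  (used choices [1])


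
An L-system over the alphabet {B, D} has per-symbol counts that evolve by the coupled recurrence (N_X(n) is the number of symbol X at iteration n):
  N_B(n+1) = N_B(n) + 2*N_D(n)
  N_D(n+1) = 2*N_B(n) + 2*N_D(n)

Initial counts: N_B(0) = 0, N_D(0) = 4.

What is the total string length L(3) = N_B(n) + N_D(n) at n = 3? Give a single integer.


Answer: 200

Derivation:
Step 0: N_B=0, N_D=4, L=4
Step 1: N_B=8, N_D=8, L=16
Step 2: N_B=24, N_D=32, L=56
Step 3: N_B=88, N_D=112, L=200


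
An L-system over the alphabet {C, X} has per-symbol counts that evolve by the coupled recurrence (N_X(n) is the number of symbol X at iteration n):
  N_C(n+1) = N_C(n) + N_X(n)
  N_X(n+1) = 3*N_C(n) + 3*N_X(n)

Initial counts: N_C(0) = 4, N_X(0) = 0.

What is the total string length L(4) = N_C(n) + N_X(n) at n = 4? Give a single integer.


Step 0: N_C=4, N_X=0, L=4
Step 1: N_C=4, N_X=12, L=16
Step 2: N_C=16, N_X=48, L=64
Step 3: N_C=64, N_X=192, L=256
Step 4: N_C=256, N_X=768, L=1024

Answer: 1024


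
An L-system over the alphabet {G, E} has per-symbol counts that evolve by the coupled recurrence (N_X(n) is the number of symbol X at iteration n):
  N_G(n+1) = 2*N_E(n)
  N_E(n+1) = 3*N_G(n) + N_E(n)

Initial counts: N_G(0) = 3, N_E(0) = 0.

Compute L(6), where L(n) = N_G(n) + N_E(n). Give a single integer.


Answer: 2187

Derivation:
Step 0: N_G=3, N_E=0, L=3
Step 1: N_G=0, N_E=9, L=9
Step 2: N_G=18, N_E=9, L=27
Step 3: N_G=18, N_E=63, L=81
Step 4: N_G=126, N_E=117, L=243
Step 5: N_G=234, N_E=495, L=729
Step 6: N_G=990, N_E=1197, L=2187


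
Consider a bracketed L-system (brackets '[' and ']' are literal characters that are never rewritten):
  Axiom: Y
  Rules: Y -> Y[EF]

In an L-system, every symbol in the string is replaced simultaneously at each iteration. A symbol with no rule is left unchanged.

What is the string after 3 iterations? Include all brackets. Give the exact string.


Step 0: Y
Step 1: Y[EF]
Step 2: Y[EF][EF]
Step 3: Y[EF][EF][EF]

Answer: Y[EF][EF][EF]


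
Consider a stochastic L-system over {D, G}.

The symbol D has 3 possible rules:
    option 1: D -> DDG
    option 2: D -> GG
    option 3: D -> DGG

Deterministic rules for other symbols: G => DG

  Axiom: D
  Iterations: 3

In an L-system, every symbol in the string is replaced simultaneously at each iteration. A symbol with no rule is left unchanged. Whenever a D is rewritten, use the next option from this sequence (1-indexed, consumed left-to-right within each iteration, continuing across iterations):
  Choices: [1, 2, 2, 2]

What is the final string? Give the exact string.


Step 0: D
Step 1: DDG  (used choices [1])
Step 2: GGGGDG  (used choices [2, 2])
Step 3: DGDGDGDGGGDG  (used choices [2])

Answer: DGDGDGDGGGDG


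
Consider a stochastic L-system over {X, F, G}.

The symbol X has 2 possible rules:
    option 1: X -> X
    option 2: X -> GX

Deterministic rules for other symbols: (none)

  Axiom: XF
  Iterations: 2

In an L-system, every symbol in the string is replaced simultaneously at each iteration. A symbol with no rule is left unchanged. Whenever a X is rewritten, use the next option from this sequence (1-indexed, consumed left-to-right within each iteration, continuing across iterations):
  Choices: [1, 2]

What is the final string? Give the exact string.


Step 0: XF
Step 1: XF  (used choices [1])
Step 2: GXF  (used choices [2])

Answer: GXF


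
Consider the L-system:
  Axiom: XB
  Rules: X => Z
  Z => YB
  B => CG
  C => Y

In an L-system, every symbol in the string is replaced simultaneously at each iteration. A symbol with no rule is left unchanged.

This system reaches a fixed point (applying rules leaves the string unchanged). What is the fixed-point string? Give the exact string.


Answer: YYGYG

Derivation:
Step 0: XB
Step 1: ZCG
Step 2: YBYG
Step 3: YCGYG
Step 4: YYGYG
Step 5: YYGYG  (unchanged — fixed point at step 4)


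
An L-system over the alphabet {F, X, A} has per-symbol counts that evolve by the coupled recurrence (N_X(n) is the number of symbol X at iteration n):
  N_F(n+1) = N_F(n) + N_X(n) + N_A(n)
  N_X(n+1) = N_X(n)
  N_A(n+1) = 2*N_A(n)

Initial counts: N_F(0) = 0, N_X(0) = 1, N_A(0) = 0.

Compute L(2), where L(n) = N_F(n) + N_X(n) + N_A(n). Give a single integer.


Step 0: N_F=0, N_X=1, N_A=0, L=1
Step 1: N_F=1, N_X=1, N_A=0, L=2
Step 2: N_F=2, N_X=1, N_A=0, L=3

Answer: 3


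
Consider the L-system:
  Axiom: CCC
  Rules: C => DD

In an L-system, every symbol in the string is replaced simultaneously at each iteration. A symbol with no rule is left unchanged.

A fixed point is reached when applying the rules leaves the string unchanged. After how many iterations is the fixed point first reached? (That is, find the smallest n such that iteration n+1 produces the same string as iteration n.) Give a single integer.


Step 0: CCC
Step 1: DDDDDD
Step 2: DDDDDD  (unchanged — fixed point at step 1)

Answer: 1


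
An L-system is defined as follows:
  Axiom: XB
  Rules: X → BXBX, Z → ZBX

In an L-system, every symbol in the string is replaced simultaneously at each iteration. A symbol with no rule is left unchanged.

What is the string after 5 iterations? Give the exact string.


Answer: BBBBBXBXBBXBXBBBXBXBBXBXBBBBXBXBBXBXBBBXBXBBXBXBBBBBXBXBBXBXBBBXBXBBXBXBBBBXBXBBXBXBBBXBXBBXBXB

Derivation:
Step 0: XB
Step 1: BXBXB
Step 2: BBXBXBBXBXB
Step 3: BBBXBXBBXBXBBBXBXBBXBXB
Step 4: BBBBXBXBBXBXBBBXBXBBXBXBBBBXBXBBXBXBBBXBXBBXBXB
Step 5: BBBBBXBXBBXBXBBBXBXBBXBXBBBBXBXBBXBXBBBXBXBBXBXBBBBBXBXBBXBXBBBXBXBBXBXBBBBXBXBBXBXBBBXBXBBXBXB


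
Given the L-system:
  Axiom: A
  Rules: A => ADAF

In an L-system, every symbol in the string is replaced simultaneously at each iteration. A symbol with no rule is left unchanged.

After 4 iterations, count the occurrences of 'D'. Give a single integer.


Answer: 15

Derivation:
Step 0: A  (0 'D')
Step 1: ADAF  (1 'D')
Step 2: ADAFDADAFF  (3 'D')
Step 3: ADAFDADAFFDADAFDADAFFF  (7 'D')
Step 4: ADAFDADAFFDADAFDADAFFFDADAFDADAFFDADAFDADAFFFF  (15 'D')


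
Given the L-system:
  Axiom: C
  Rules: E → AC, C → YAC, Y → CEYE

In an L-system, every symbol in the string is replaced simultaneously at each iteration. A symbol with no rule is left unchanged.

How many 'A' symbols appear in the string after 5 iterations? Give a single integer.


Answer: 38

Derivation:
Step 0: C  (0 'A')
Step 1: YAC  (1 'A')
Step 2: CEYEAYAC  (2 'A')
Step 3: YACACCEYEACACEYEAYAC  (6 'A')
Step 4: CEYEAYACAYACYACACCEYEACAYACAYACACCEYEACACEYEAYAC  (16 'A')
Step 5: YACACCEYEACACEYEAYACACEYEAYACCEYEAYACAYACYACACCEYEACAYACACEYEAYACACEYEAYACAYACYACACCEYEACAYACAYACACCEYEACACEYEAYAC  (38 'A')


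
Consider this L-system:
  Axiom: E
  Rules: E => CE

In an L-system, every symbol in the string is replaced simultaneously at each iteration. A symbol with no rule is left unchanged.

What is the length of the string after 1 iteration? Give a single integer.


Answer: 2

Derivation:
Step 0: length = 1
Step 1: length = 2


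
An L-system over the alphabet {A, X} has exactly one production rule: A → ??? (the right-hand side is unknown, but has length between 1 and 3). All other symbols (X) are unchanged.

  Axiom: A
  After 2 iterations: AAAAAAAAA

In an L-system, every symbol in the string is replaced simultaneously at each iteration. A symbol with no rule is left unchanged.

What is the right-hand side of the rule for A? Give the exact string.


Answer: AAA

Derivation:
Trying A → AAA:
  Step 0: A
  Step 1: AAA
  Step 2: AAAAAAAAA
Matches the given result.


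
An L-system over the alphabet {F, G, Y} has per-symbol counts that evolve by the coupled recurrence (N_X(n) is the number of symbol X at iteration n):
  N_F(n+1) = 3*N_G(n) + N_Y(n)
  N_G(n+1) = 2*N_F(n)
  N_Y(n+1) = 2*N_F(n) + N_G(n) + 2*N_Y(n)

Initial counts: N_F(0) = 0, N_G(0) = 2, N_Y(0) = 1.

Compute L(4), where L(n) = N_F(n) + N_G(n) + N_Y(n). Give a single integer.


Answer: 486

Derivation:
Step 0: N_F=0, N_G=2, N_Y=1, L=3
Step 1: N_F=7, N_G=0, N_Y=4, L=11
Step 2: N_F=4, N_G=14, N_Y=22, L=40
Step 3: N_F=64, N_G=8, N_Y=66, L=138
Step 4: N_F=90, N_G=128, N_Y=268, L=486


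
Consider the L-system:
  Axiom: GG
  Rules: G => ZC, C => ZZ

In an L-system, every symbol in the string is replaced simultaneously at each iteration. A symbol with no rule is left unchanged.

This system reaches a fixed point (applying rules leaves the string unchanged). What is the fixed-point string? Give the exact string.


Answer: ZZZZZZ

Derivation:
Step 0: GG
Step 1: ZCZC
Step 2: ZZZZZZ
Step 3: ZZZZZZ  (unchanged — fixed point at step 2)


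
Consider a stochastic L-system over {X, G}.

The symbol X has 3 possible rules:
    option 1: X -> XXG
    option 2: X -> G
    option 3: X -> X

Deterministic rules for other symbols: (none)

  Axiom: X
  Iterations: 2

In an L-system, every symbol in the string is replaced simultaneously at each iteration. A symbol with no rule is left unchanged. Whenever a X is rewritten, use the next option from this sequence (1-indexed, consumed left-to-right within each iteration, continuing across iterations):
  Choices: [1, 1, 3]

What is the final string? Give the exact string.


Step 0: X
Step 1: XXG  (used choices [1])
Step 2: XXGXG  (used choices [1, 3])

Answer: XXGXG


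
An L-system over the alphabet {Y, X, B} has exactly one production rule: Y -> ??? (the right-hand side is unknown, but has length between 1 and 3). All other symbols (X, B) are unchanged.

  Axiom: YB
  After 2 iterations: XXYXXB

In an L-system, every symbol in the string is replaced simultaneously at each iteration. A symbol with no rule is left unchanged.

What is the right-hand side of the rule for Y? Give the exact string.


Answer: XYX

Derivation:
Trying Y -> XYX:
  Step 0: YB
  Step 1: XYXB
  Step 2: XXYXXB
Matches the given result.


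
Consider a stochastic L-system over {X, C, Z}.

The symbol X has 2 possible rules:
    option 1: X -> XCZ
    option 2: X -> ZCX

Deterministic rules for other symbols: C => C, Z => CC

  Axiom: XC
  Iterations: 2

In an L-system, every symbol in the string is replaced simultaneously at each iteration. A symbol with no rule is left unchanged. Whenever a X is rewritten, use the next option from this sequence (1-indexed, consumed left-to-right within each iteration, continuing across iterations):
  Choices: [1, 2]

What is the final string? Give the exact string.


Step 0: XC
Step 1: XCZC  (used choices [1])
Step 2: ZCXCCCC  (used choices [2])

Answer: ZCXCCCC


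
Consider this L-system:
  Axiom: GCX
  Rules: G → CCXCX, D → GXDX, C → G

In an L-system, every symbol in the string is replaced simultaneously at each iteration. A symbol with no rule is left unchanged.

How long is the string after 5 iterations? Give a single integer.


Answer: 71

Derivation:
Step 0: length = 3
Step 1: length = 7
Step 2: length = 11
Step 3: length = 23
Step 4: length = 35
Step 5: length = 71


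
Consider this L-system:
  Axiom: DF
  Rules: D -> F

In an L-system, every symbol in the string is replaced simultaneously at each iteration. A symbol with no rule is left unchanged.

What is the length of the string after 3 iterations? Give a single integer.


Answer: 2

Derivation:
Step 0: length = 2
Step 1: length = 2
Step 2: length = 2
Step 3: length = 2


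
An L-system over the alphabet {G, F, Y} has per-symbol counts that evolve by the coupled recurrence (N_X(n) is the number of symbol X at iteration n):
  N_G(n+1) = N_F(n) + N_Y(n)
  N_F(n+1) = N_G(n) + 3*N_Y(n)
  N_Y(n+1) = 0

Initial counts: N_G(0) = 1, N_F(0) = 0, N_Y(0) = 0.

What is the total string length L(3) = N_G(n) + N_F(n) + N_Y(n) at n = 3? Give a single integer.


Step 0: N_G=1, N_F=0, N_Y=0, L=1
Step 1: N_G=0, N_F=1, N_Y=0, L=1
Step 2: N_G=1, N_F=0, N_Y=0, L=1
Step 3: N_G=0, N_F=1, N_Y=0, L=1

Answer: 1


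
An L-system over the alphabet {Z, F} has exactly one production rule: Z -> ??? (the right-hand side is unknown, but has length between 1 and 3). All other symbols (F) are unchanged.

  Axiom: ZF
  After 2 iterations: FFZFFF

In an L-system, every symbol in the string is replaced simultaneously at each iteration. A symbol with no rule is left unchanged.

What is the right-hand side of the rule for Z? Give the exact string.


Answer: FZF

Derivation:
Trying Z -> FZF:
  Step 0: ZF
  Step 1: FZFF
  Step 2: FFZFFF
Matches the given result.


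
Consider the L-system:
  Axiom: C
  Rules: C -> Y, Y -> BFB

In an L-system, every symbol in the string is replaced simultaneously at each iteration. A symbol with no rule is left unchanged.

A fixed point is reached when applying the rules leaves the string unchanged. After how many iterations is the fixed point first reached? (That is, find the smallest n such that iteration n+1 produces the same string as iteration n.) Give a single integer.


Answer: 2

Derivation:
Step 0: C
Step 1: Y
Step 2: BFB
Step 3: BFB  (unchanged — fixed point at step 2)


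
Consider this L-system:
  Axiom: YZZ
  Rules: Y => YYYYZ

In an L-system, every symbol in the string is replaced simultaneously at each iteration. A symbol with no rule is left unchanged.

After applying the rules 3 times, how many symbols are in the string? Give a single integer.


Answer: 87

Derivation:
Step 0: length = 3
Step 1: length = 7
Step 2: length = 23
Step 3: length = 87


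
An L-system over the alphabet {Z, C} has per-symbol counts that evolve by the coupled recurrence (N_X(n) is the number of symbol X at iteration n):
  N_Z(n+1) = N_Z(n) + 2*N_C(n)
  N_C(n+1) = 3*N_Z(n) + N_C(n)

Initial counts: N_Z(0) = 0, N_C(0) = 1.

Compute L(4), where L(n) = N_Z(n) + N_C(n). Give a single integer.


Step 0: N_Z=0, N_C=1, L=1
Step 1: N_Z=2, N_C=1, L=3
Step 2: N_Z=4, N_C=7, L=11
Step 3: N_Z=18, N_C=19, L=37
Step 4: N_Z=56, N_C=73, L=129

Answer: 129


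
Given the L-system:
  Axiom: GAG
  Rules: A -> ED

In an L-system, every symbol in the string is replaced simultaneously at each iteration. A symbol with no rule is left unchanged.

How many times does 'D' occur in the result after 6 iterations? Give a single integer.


Answer: 1

Derivation:
Step 0: GAG  (0 'D')
Step 1: GEDG  (1 'D')
Step 2: GEDG  (1 'D')
Step 3: GEDG  (1 'D')
Step 4: GEDG  (1 'D')
Step 5: GEDG  (1 'D')
Step 6: GEDG  (1 'D')


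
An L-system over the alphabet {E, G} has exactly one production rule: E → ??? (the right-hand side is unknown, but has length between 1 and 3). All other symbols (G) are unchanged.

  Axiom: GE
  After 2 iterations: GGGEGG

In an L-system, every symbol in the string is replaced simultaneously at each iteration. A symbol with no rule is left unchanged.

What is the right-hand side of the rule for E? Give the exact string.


Trying E → GEG:
  Step 0: GE
  Step 1: GGEG
  Step 2: GGGEGG
Matches the given result.

Answer: GEG


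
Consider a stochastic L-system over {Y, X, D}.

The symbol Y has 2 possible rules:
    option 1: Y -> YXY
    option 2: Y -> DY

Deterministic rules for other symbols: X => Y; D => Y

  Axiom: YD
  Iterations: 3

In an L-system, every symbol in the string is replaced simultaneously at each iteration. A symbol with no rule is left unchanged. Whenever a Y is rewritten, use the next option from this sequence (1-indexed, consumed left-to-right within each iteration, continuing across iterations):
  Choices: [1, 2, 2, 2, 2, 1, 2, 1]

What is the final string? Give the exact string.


Step 0: YD
Step 1: YXYY  (used choices [1])
Step 2: DYYDYDY  (used choices [2, 2, 2])
Step 3: YDYYXYYDYYYXY  (used choices [2, 1, 2, 1])

Answer: YDYYXYYDYYYXY


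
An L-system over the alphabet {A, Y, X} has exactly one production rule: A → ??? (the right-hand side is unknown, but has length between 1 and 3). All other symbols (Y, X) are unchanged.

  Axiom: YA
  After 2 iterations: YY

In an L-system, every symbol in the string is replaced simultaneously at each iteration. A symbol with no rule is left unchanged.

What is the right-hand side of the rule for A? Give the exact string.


Answer: Y

Derivation:
Trying A → Y:
  Step 0: YA
  Step 1: YY
  Step 2: YY
Matches the given result.


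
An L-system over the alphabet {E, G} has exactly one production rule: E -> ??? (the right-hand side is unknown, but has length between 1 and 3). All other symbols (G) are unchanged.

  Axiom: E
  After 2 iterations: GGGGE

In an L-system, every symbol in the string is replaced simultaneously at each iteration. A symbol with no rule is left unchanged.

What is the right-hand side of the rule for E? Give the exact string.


Trying E -> GGE:
  Step 0: E
  Step 1: GGE
  Step 2: GGGGE
Matches the given result.

Answer: GGE


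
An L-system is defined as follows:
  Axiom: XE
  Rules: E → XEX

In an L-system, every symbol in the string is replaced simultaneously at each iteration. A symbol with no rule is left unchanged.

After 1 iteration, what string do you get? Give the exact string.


Step 0: XE
Step 1: XXEX

Answer: XXEX


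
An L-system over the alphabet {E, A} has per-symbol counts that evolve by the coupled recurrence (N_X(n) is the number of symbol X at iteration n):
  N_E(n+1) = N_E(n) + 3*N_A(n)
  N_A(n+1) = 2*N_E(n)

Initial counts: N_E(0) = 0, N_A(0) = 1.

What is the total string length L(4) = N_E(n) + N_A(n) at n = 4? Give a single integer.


Step 0: N_E=0, N_A=1, L=1
Step 1: N_E=3, N_A=0, L=3
Step 2: N_E=3, N_A=6, L=9
Step 3: N_E=21, N_A=6, L=27
Step 4: N_E=39, N_A=42, L=81

Answer: 81


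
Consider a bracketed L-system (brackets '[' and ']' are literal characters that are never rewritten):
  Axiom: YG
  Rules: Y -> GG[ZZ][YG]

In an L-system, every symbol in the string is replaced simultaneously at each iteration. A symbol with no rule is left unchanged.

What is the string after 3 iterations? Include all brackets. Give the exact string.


Answer: GG[ZZ][GG[ZZ][GG[ZZ][YG]G]G]G

Derivation:
Step 0: YG
Step 1: GG[ZZ][YG]G
Step 2: GG[ZZ][GG[ZZ][YG]G]G
Step 3: GG[ZZ][GG[ZZ][GG[ZZ][YG]G]G]G


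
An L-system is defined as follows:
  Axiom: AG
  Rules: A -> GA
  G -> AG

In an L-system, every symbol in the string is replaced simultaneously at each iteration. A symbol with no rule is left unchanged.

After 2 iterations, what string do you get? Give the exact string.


Answer: AGGAGAAG

Derivation:
Step 0: AG
Step 1: GAAG
Step 2: AGGAGAAG


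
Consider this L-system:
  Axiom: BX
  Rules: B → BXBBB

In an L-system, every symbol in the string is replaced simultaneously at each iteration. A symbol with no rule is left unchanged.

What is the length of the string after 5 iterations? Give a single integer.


Step 0: length = 2
Step 1: length = 6
Step 2: length = 22
Step 3: length = 86
Step 4: length = 342
Step 5: length = 1366

Answer: 1366


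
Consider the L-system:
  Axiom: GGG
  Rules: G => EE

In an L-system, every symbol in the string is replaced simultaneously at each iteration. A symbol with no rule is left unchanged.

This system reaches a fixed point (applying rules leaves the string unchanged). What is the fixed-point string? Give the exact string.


Step 0: GGG
Step 1: EEEEEE
Step 2: EEEEEE  (unchanged — fixed point at step 1)

Answer: EEEEEE


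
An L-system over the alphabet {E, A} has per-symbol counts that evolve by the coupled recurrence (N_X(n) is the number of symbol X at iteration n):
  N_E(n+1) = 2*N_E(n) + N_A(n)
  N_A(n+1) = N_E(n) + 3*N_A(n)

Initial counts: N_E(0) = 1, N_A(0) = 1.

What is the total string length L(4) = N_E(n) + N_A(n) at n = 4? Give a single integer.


Step 0: N_E=1, N_A=1, L=2
Step 1: N_E=3, N_A=4, L=7
Step 2: N_E=10, N_A=15, L=25
Step 3: N_E=35, N_A=55, L=90
Step 4: N_E=125, N_A=200, L=325

Answer: 325


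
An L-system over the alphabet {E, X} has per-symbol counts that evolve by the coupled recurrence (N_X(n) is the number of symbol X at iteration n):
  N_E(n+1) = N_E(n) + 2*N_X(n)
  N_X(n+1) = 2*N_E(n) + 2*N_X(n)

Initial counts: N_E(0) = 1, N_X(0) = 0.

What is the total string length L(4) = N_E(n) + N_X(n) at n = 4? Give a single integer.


Answer: 139

Derivation:
Step 0: N_E=1, N_X=0, L=1
Step 1: N_E=1, N_X=2, L=3
Step 2: N_E=5, N_X=6, L=11
Step 3: N_E=17, N_X=22, L=39
Step 4: N_E=61, N_X=78, L=139


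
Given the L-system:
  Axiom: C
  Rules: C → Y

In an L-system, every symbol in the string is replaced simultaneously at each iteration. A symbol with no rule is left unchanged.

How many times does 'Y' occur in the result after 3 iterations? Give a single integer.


Step 0: C  (0 'Y')
Step 1: Y  (1 'Y')
Step 2: Y  (1 'Y')
Step 3: Y  (1 'Y')

Answer: 1


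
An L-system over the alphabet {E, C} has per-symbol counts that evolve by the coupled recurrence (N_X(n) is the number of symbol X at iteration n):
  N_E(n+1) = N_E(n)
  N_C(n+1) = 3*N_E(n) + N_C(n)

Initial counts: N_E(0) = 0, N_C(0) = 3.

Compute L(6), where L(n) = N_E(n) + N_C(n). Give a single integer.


Step 0: N_E=0, N_C=3, L=3
Step 1: N_E=0, N_C=3, L=3
Step 2: N_E=0, N_C=3, L=3
Step 3: N_E=0, N_C=3, L=3
Step 4: N_E=0, N_C=3, L=3
Step 5: N_E=0, N_C=3, L=3
Step 6: N_E=0, N_C=3, L=3

Answer: 3


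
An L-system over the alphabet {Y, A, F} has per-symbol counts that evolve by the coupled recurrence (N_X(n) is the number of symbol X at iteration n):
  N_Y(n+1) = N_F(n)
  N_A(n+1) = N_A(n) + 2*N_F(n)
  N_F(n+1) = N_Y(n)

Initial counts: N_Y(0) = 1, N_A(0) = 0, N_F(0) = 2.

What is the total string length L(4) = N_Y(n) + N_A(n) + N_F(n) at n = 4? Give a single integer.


Answer: 15

Derivation:
Step 0: N_Y=1, N_A=0, N_F=2, L=3
Step 1: N_Y=2, N_A=4, N_F=1, L=7
Step 2: N_Y=1, N_A=6, N_F=2, L=9
Step 3: N_Y=2, N_A=10, N_F=1, L=13
Step 4: N_Y=1, N_A=12, N_F=2, L=15


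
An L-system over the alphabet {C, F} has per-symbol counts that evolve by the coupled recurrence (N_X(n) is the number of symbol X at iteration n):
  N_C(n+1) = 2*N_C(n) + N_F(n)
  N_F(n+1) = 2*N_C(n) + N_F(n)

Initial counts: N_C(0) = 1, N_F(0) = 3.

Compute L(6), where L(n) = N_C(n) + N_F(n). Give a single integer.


Answer: 2430

Derivation:
Step 0: N_C=1, N_F=3, L=4
Step 1: N_C=5, N_F=5, L=10
Step 2: N_C=15, N_F=15, L=30
Step 3: N_C=45, N_F=45, L=90
Step 4: N_C=135, N_F=135, L=270
Step 5: N_C=405, N_F=405, L=810
Step 6: N_C=1215, N_F=1215, L=2430


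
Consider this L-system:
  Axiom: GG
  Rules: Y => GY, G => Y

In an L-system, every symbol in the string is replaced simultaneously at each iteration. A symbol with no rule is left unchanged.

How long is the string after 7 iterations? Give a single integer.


Step 0: length = 2
Step 1: length = 2
Step 2: length = 4
Step 3: length = 6
Step 4: length = 10
Step 5: length = 16
Step 6: length = 26
Step 7: length = 42

Answer: 42


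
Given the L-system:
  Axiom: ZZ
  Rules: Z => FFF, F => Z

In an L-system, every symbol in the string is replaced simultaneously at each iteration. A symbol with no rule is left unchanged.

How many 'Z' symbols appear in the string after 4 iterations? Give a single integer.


Step 0: ZZ  (2 'Z')
Step 1: FFFFFF  (0 'Z')
Step 2: ZZZZZZ  (6 'Z')
Step 3: FFFFFFFFFFFFFFFFFF  (0 'Z')
Step 4: ZZZZZZZZZZZZZZZZZZ  (18 'Z')

Answer: 18


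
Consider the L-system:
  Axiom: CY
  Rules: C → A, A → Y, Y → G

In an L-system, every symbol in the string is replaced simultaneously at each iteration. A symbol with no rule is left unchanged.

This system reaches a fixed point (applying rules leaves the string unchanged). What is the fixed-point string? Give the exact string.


Answer: GG

Derivation:
Step 0: CY
Step 1: AG
Step 2: YG
Step 3: GG
Step 4: GG  (unchanged — fixed point at step 3)


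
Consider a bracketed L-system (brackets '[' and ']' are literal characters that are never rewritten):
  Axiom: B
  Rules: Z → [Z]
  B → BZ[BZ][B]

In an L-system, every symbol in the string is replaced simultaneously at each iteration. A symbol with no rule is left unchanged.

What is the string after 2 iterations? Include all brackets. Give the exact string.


Answer: BZ[BZ][B][Z][BZ[BZ][B][Z]][BZ[BZ][B]]

Derivation:
Step 0: B
Step 1: BZ[BZ][B]
Step 2: BZ[BZ][B][Z][BZ[BZ][B][Z]][BZ[BZ][B]]
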